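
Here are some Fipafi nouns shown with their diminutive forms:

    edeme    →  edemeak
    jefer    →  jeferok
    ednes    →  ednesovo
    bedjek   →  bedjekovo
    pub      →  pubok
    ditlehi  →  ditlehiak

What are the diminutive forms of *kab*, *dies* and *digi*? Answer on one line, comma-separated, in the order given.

kabok, diesovo, digiak

Looking at the final sound of each stem: -ovo when the stem ends in a voiceless consonant (*ednes*, *bedjek*); -ok when the stem ends in a voiced consonant (*jefer*, *pub*); -ak when the stem ends in a vowel (*edeme*, *ditlehi*).
*kab*: final sound = /b/, a voiced consonant → -ok → *kabok*.
*dies* — final sound /s/ (a voiceless consonant) → -ovo → *diesovo*.
The final sound of *digi* is /i/, which is a vowel, so the suffix is -ak, giving *digiak*.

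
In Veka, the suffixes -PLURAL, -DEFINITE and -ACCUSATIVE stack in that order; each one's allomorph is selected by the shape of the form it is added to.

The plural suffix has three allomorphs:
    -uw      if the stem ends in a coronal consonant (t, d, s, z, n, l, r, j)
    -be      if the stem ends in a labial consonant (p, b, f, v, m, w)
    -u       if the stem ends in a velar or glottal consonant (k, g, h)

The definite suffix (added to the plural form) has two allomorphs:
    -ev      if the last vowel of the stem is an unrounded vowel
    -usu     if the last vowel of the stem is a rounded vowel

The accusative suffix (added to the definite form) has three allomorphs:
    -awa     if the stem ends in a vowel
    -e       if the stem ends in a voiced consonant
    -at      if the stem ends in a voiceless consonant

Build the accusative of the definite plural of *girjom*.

*girjom* — final consonant /m/ (labial) → -be → *girjombe*.
Since the last vowel of the plural form *girjombe* is /e/ (an unrounded vowel), it takes -ev, giving *girjombeev*.
Since the final sound of the definite form *girjombeev* is /v/ (a voiced consonant), it takes -e, giving *girjombeeve*.

girjombeeve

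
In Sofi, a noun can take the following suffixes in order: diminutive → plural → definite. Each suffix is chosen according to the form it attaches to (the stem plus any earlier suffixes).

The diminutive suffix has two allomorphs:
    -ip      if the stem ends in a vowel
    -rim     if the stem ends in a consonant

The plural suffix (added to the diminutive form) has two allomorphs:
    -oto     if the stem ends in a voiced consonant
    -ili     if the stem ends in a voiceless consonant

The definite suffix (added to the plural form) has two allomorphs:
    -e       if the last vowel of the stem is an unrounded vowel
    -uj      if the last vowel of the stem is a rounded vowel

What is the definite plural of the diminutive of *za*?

Since the final sound of *za* is /a/ (a vowel), it takes -ip, giving *zaip*.
The diminutive form *zaip* — final consonant /p/ (voiceless) → -ili → *zaipili*.
The last vowel of the plural form *zaipili* is /i/, which is an unrounded vowel, so the definite suffix is -e, giving *zaipilie*.

zaipilie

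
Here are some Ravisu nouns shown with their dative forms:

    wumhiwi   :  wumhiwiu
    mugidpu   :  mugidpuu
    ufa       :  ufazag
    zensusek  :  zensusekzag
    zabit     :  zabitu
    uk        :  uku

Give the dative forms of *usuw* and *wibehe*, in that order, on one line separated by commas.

The pattern is height harmony: -u when the last vowel of the stem is a high vowel (*wumhiwi*, *mugidpu*, *zabit*, *uk*); -zag when the last vowel of the stem is a non-high vowel (*ufa*, *zensusek*).
Since the last vowel of *usuw* is /u/ (a high vowel), it takes -u, giving *usuwu*.
*wibehe*: last vowel = /e/, a non-high vowel → -zag → *wibehezag*.

usuwu, wibehezag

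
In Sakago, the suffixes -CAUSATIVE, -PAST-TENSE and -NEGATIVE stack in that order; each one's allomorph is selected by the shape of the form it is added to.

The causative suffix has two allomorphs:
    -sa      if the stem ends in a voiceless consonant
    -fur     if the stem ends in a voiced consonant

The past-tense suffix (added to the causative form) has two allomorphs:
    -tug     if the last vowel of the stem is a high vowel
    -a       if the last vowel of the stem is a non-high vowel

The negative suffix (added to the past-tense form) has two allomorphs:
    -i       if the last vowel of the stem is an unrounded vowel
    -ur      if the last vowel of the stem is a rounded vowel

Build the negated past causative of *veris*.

*veris* — final consonant /s/ (voiceless) → -sa → *verissa*.
The last vowel of the causative form *verissa* is /a/, which is a non-high vowel, so the past-tense suffix is -a, giving *verissaa*.
Since the last vowel of the past-tense form *verissaa* is /a/ (an unrounded vowel), it takes -i, giving *verissaai*.

verissaai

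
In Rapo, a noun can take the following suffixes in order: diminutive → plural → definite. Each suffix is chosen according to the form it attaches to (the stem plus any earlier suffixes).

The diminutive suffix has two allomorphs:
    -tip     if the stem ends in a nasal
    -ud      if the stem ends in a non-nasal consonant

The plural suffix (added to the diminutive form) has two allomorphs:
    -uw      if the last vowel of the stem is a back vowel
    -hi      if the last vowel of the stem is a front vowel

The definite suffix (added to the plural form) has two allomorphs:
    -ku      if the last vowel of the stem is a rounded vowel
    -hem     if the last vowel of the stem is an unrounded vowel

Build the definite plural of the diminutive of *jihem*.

*jihem* — final consonant /m/ (a nasal) → -tip → *jihemtip*.
The diminutive form *jihemtip* — last vowel /i/ (a front vowel) → -hi → *jihemtiphi*.
The last vowel of the plural form *jihemtiphi* is /i/, which is an unrounded vowel, so the definite suffix is -hem, giving *jihemtiphihem*.

jihemtiphihem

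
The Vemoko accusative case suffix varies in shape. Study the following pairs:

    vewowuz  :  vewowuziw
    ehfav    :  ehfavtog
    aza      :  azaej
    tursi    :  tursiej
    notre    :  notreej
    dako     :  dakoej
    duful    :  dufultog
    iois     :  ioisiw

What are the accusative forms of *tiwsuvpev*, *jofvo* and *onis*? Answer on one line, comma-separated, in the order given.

The alternation tracks the final sound of the stem — -iw when the stem ends in a sibilant (*vewowuz*, *iois*); -tog when the stem ends in a non-sibilant consonant (*ehfav*, *duful*); -ej when the stem ends in a vowel (*aza*, *tursi*, *notre*, *dako*).
*tiwsuvpev*: final sound = /v/, a non-sibilant consonant → -tog → *tiwsuvpevtog*.
*jofvo*: final sound = /o/, a vowel → -ej → *jofvoej*.
The final sound of *onis* is /s/, which is a sibilant, so the suffix is -iw, giving *onisiw*.

tiwsuvpevtog, jofvoej, onisiw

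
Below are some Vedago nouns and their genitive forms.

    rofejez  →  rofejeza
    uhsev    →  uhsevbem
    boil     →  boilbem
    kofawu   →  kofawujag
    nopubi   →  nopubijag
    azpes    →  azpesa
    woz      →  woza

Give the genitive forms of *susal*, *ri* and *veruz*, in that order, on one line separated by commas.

susalbem, rijag, veruza

The pattern is sibilance of the final sound: -a when the stem ends in a sibilant (*rofejez*, *azpes*, *woz*); -bem when the stem ends in a non-sibilant consonant (*uhsev*, *boil*); -jag when the stem ends in a vowel (*kofawu*, *nopubi*).
Since the final sound of *susal* is /l/ (a non-sibilant consonant), it takes -bem, giving *susalbem*.
*ri*: final sound = /i/, a vowel → -jag → *rijag*.
Since the final sound of *veruz* is /z/ (a sibilant), it takes -a, giving *veruza*.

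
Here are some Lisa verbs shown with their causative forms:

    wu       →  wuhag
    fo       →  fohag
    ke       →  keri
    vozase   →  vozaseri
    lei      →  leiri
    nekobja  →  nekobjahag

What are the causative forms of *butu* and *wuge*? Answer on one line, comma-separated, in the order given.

butuhag, wugeri

The pattern is front/back vowel harmony: -ri when the last vowel of the stem is a front vowel (*ke*, *vozase*, *lei*); -hag when the last vowel of the stem is a back vowel (*wu*, *fo*, *nekobja*).
Since the last vowel of *butu* is /u/ (a back vowel), it takes -hag, giving *butuhag*.
*wuge* — last vowel /e/ (a front vowel) → -ri → *wugeri*.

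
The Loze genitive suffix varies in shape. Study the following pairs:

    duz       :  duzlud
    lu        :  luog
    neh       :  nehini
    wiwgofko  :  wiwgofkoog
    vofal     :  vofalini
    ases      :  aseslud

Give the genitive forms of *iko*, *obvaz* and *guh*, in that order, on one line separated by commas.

ikoog, obvazlud, guhini

Looking at the final sound of each stem: -lud when the stem ends in a sibilant (*duz*, *ases*); -ini when the stem ends in a non-sibilant consonant (*neh*, *vofal*); -og when the stem ends in a vowel (*lu*, *wiwgofko*).
Since the final sound of *iko* is /o/ (a vowel), it takes -og, giving *ikoog*.
*obvaz* — final sound /z/ (a sibilant) → -lud → *obvazlud*.
*guh*: final sound = /h/, a non-sibilant consonant → -ini → *guhini*.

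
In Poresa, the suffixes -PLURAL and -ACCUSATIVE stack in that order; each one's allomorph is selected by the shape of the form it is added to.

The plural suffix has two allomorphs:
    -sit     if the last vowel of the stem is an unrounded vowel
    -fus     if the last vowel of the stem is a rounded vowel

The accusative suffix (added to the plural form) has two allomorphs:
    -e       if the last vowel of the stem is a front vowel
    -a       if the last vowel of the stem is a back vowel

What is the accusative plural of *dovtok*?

*dovtok*: last vowel = /o/, a rounded vowel → -fus → *dovtokfus*.
The plural form *dovtokfus* — last vowel /u/ (a back vowel) → -a → *dovtokfusa*.

dovtokfusa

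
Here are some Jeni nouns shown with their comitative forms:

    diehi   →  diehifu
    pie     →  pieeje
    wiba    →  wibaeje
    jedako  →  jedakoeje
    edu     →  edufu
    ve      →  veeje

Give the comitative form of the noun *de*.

The pattern is height harmony: -fu when the last vowel of the stem is a high vowel (*diehi*, *edu*); -eje when the last vowel of the stem is a non-high vowel (*pie*, *wiba*, *jedako*, *ve*).
The last vowel of *de* is /e/, which is a non-high vowel, so the suffix is -eje, giving *deeje*.

deeje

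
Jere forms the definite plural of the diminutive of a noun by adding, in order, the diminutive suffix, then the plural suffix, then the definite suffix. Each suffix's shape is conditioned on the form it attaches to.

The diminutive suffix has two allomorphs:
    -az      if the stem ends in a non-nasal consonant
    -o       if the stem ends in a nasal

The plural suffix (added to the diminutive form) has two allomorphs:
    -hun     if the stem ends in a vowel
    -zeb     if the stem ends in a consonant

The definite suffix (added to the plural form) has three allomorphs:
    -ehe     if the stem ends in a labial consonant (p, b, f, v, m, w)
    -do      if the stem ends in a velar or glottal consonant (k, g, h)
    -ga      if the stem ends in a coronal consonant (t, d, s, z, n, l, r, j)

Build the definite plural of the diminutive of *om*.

Since the final consonant of *om* is /m/ (a nasal), it takes -o, giving *omo*.
Since the final sound of the diminutive form *omo* is /o/ (a vowel), it takes -hun, giving *omohun*.
The plural form *omohun* — final consonant /n/ (coronal) → -ga → *omohunga*.

omohunga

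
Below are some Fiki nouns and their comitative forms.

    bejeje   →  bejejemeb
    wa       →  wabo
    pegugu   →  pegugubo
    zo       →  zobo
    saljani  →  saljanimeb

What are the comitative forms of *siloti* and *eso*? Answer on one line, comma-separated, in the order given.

silotimeb, esobo

The suffix is conditioned by the last vowel: -meb when the last vowel of the stem is a front vowel (*bejeje*, *saljani*); -bo when the last vowel of the stem is a back vowel (*wa*, *pegugu*, *zo*).
*siloti*: last vowel = /i/, a front vowel → -meb → *silotimeb*.
The last vowel of *eso* is /o/, which is a back vowel, so the suffix is -bo, giving *esobo*.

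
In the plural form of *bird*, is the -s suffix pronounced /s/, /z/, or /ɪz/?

The stem *bird* ends in a voiced non-sibilant sound.
The plural suffix surfaces as /ɪz/ after sibilants, /s/ after other voiceless consonants, and /z/ after other voiced sounds.
So the plural -s on *bird* is pronounced /z/.

/z/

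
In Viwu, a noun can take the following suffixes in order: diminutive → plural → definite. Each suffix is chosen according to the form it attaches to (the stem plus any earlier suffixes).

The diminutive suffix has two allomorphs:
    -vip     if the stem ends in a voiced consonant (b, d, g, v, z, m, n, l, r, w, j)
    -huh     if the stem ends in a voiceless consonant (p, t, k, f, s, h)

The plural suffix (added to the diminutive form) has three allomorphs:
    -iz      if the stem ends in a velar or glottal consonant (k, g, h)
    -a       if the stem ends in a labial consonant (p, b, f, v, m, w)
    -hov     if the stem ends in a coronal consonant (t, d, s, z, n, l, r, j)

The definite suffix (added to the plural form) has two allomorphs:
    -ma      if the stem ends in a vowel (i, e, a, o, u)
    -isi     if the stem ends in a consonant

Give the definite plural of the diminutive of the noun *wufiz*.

Since the final consonant of *wufiz* is /z/ (voiced), it takes -vip, giving *wufizvip*.
The diminutive form *wufizvip* — final consonant /p/ (labial) → -a → *wufizvipa*.
The plural form *wufizvipa* — final sound /a/ (a vowel) → -ma → *wufizvipama*.

wufizvipama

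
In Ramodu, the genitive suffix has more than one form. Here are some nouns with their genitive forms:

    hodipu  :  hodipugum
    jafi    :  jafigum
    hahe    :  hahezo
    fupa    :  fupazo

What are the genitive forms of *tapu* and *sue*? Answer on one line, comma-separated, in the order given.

Looking at the last vowel of each stem: -gum when the last vowel of the stem is a high vowel (*hodipu*, *jafi*); -zo when the last vowel of the stem is a non-high vowel (*hahe*, *fupa*).
*tapu* — last vowel /u/ (a high vowel) → -gum → *tapugum*.
Since the last vowel of *sue* is /e/ (a non-high vowel), it takes -zo, giving *suezo*.

tapugum, suezo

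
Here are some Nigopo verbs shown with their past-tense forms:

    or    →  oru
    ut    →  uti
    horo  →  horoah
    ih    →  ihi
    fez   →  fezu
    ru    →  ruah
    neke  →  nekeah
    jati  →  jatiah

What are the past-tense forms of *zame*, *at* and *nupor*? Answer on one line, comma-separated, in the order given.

The alternation tracks the final sound of the stem — -i when the stem ends in a voiceless consonant (*ut*, *ih*); -u when the stem ends in a voiced consonant (*or*, *fez*); -ah when the stem ends in a vowel (*horo*, *ru*, *neke*, *jati*).
*zame*: final sound = /e/, a vowel → -ah → *zameah*.
Since the final sound of *at* is /t/ (a voiceless consonant), it takes -i, giving *ati*.
The final sound of *nupor* is /r/, which is a voiced consonant, so the suffix is -u, giving *nuporu*.

zameah, ati, nuporu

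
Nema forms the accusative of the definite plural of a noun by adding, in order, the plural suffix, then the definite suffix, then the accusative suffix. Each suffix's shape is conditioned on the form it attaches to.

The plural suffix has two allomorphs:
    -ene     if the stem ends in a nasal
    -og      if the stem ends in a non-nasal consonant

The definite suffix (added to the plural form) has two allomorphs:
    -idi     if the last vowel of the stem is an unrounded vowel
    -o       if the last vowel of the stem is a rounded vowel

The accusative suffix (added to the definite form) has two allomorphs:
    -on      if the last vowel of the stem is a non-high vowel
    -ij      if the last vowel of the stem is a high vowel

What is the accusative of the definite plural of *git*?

gitogoon

*git*: final consonant = /t/, non-nasal → -og → *gitog*.
The plural form *gitog* — last vowel /o/ (a rounded vowel) → -o → *gitogo*.
The definite form *gitogo* — last vowel /o/ (a non-high vowel) → -on → *gitogoon*.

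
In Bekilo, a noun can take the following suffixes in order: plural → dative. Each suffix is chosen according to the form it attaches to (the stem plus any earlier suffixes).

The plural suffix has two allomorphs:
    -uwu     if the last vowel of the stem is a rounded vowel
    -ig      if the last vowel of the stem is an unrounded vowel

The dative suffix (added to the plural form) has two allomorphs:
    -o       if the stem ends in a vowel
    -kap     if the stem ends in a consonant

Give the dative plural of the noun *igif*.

igifigkap

The last vowel of *igif* is /i/, which is an unrounded vowel, so the plural suffix is -ig, giving *igifig*.
The plural form *igifig*: final sound = /g/, a consonant → -kap → *igifigkap*.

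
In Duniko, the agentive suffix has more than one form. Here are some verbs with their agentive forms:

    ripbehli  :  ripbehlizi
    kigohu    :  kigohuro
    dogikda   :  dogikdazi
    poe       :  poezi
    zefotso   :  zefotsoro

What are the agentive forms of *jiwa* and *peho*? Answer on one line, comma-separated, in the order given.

Looking at the last vowel of each stem: -ro when the last vowel of the stem is a rounded vowel (*kigohu*, *zefotso*); -zi when the last vowel of the stem is an unrounded vowel (*ripbehli*, *dogikda*, *poe*).
*jiwa* — last vowel /a/ (an unrounded vowel) → -zi → *jiwazi*.
Since the last vowel of *peho* is /o/ (a rounded vowel), it takes -ro, giving *pehoro*.

jiwazi, pehoro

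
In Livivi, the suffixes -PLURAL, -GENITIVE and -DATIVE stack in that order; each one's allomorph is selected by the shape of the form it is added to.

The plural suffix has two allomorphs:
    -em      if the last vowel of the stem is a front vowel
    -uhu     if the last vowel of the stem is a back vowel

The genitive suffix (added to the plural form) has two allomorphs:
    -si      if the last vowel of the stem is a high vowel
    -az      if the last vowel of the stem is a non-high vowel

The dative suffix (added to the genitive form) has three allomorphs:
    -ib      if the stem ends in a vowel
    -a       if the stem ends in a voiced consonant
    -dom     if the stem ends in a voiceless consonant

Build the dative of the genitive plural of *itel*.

itelemaza

*itel* — last vowel /e/ (a front vowel) → -em → *itelem*.
The plural form *itelem*: last vowel = /e/, a non-high vowel → -az → *itelemaz*.
The final sound of the genitive form *itelemaz* is /z/, which is a voiced consonant, so the dative suffix is -a, giving *itelemaza*.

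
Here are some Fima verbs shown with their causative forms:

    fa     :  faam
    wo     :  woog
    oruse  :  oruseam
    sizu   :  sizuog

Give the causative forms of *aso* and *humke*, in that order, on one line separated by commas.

The alternation tracks the last vowel of the stem — -og when the last vowel of the stem is a rounded vowel (*wo*, *sizu*); -am when the last vowel of the stem is an unrounded vowel (*fa*, *oruse*).
Since the last vowel of *aso* is /o/ (a rounded vowel), it takes -og, giving *asoog*.
*humke*: last vowel = /e/, an unrounded vowel → -am → *humkeam*.

asoog, humkeam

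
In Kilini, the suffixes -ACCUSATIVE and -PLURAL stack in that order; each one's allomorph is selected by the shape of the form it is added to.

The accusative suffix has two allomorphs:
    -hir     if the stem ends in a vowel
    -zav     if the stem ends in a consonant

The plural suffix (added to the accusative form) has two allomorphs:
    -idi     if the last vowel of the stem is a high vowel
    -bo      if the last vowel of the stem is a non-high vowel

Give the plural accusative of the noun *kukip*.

kukipzavbo

*kukip* — final sound /p/ (a consonant) → -zav → *kukipzav*.
The accusative form *kukipzav*: last vowel = /a/, a non-high vowel → -bo → *kukipzavbo*.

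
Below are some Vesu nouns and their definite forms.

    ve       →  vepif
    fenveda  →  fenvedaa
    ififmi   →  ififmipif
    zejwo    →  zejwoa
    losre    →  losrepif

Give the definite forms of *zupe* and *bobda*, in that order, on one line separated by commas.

The suffix is conditioned by the last vowel: -pif when the last vowel of the stem is a front vowel (*ve*, *ififmi*, *losre*); -a when the last vowel of the stem is a back vowel (*fenveda*, *zejwo*).
Since the last vowel of *zupe* is /e/ (a front vowel), it takes -pif, giving *zupepif*.
*bobda*: last vowel = /a/, a back vowel → -a → *bobdaa*.

zupepif, bobdaa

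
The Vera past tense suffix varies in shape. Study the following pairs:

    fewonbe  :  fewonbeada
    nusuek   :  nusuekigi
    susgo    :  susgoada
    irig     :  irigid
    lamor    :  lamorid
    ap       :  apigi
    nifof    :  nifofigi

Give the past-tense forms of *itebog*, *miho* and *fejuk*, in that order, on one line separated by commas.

itebogid, mihoada, fejukigi

The pattern is voicing of the final sound: -igi when the stem ends in a voiceless consonant (*nusuek*, *ap*, *nifof*); -id when the stem ends in a voiced consonant (*irig*, *lamor*); -ada when the stem ends in a vowel (*fewonbe*, *susgo*).
Since the final sound of *itebog* is /g/ (a voiced consonant), it takes -id, giving *itebogid*.
Since the final sound of *miho* is /o/ (a vowel), it takes -ada, giving *mihoada*.
The final sound of *fejuk* is /k/, which is a voiceless consonant, so the suffix is -igi, giving *fejukigi*.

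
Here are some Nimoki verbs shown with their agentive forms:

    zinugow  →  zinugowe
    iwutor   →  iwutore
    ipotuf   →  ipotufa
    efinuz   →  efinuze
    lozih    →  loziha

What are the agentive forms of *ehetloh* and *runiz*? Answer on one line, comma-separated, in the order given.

The pattern is voicing of the final consonant: -a when the stem ends in a voiceless consonant (*ipotuf*, *lozih*); -e when the stem ends in a voiced consonant (*zinugow*, *iwutor*, *efinuz*).
The final consonant of *ehetloh* is /h/, which is voiceless, so the suffix is -a, giving *ehetloha*.
Since the final consonant of *runiz* is /z/ (voiced), it takes -e, giving *runize*.

ehetloha, runize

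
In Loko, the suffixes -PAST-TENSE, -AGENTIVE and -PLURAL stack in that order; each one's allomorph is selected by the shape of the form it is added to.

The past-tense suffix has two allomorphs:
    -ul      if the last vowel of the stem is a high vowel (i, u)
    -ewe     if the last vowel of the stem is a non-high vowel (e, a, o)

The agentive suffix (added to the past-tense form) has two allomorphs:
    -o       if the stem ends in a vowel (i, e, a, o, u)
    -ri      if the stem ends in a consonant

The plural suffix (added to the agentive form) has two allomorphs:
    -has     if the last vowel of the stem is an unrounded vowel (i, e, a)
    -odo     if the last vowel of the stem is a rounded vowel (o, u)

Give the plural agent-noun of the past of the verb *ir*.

*ir* — last vowel /i/ (a high vowel) → -ul → *irul*.
The past-tense form *irul*: final sound = /l/, a consonant → -ri → *irulri*.
The last vowel of the agentive form *irulri* is /i/, which is an unrounded vowel, so the plural suffix is -has, giving *irulrihas*.

irulrihas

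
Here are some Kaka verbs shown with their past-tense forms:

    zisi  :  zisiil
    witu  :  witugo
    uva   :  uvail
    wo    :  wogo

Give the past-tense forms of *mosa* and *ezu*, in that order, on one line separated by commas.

The pattern is rounding harmony: -go when the last vowel of the stem is a rounded vowel (*witu*, *wo*); -il when the last vowel of the stem is an unrounded vowel (*zisi*, *uva*).
Since the last vowel of *mosa* is /a/ (an unrounded vowel), it takes -il, giving *mosail*.
*ezu*: last vowel = /u/, a rounded vowel → -go → *ezugo*.

mosail, ezugo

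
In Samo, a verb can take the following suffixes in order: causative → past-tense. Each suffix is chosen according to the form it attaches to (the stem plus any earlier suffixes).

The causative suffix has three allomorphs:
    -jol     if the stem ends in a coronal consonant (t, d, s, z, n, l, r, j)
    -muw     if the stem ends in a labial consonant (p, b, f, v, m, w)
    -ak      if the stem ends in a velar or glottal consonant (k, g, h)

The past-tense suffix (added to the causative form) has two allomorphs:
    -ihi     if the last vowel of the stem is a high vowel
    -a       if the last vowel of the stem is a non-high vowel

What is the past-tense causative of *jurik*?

The final consonant of *jurik* is /k/, which is velar/glottal, so the causative suffix is -ak, giving *jurikak*.
The last vowel of the causative form *jurikak* is /a/, which is a non-high vowel, so the past-tense suffix is -a, giving *jurikaka*.

jurikaka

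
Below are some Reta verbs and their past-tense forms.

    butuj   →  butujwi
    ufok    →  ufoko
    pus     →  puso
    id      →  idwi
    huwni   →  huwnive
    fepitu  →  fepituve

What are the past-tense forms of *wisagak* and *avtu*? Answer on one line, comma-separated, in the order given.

wisagako, avtuve

The suffix is conditioned by the final sound: -o when the stem ends in a voiceless consonant (*ufok*, *pus*); -wi when the stem ends in a voiced consonant (*butuj*, *id*); -ve when the stem ends in a vowel (*huwni*, *fepitu*).
The final sound of *wisagak* is /k/, which is a voiceless consonant, so the suffix is -o, giving *wisagako*.
Since the final sound of *avtu* is /u/ (a vowel), it takes -ve, giving *avtuve*.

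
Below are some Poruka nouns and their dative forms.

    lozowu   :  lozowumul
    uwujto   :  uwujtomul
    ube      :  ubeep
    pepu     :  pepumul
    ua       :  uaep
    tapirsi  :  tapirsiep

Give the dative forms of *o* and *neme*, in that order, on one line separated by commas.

omul, nemeep

Looking at the last vowel of each stem: -mul when the last vowel of the stem is a rounded vowel (*lozowu*, *uwujto*, *pepu*); -ep when the last vowel of the stem is an unrounded vowel (*ube*, *ua*, *tapirsi*).
The last vowel of *o* is /o/, which is a rounded vowel, so the suffix is -mul, giving *omul*.
*neme* — last vowel /e/ (an unrounded vowel) → -ep → *nemeep*.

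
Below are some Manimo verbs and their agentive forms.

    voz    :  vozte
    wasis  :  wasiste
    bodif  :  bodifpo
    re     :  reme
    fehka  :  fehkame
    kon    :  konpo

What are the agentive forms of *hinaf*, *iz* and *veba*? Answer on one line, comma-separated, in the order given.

Looking at the final sound of each stem: -te when the stem ends in a sibilant (*voz*, *wasis*); -po when the stem ends in a non-sibilant consonant (*bodif*, *kon*); -me when the stem ends in a vowel (*re*, *fehka*).
The final sound of *hinaf* is /f/, which is a non-sibilant consonant, so the suffix is -po, giving *hinafpo*.
The final sound of *iz* is /z/, which is a sibilant, so the suffix is -te, giving *izte*.
*veba* — final sound /a/ (a vowel) → -me → *vebame*.

hinafpo, izte, vebame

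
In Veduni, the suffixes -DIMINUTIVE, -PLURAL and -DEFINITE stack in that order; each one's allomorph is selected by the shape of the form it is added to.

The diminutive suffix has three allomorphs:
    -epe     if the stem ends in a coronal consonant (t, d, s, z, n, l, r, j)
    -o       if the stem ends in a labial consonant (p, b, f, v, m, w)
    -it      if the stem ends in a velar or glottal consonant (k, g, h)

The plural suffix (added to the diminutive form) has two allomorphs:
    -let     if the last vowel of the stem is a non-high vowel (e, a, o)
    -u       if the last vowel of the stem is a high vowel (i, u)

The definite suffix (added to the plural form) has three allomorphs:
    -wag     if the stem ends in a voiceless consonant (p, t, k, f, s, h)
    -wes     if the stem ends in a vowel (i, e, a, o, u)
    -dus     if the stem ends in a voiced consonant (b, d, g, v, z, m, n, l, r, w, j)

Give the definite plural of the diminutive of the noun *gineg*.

Since the final consonant of *gineg* is /g/ (velar/glottal), it takes -it, giving *ginegit*.
The diminutive form *ginegit* — last vowel /i/ (a high vowel) → -u → *ginegitu*.
The final sound of the plural form *ginegitu* is /u/, which is a vowel, so the definite suffix is -wes, giving *ginegituwes*.

ginegituwes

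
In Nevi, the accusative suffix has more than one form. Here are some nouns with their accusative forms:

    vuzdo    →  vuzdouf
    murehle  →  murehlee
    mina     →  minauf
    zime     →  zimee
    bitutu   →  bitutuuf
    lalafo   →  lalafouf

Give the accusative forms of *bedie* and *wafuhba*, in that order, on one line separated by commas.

bediee, wafuhbauf

The suffix is conditioned by the last vowel: -e when the last vowel of the stem is a front vowel (*murehle*, *zime*); -uf when the last vowel of the stem is a back vowel (*vuzdo*, *mina*, *bitutu*, *lalafo*).
*bedie*: last vowel = /e/, a front vowel → -e → *bediee*.
*wafuhba*: last vowel = /a/, a back vowel → -uf → *wafuhbauf*.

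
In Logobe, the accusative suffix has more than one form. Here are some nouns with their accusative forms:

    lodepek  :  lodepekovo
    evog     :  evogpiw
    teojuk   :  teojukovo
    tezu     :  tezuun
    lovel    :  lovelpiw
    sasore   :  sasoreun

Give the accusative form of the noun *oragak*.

The alternation tracks the final sound of the stem — -ovo when the stem ends in a voiceless consonant (*lodepek*, *teojuk*); -piw when the stem ends in a voiced consonant (*evog*, *lovel*); -un when the stem ends in a vowel (*tezu*, *sasore*).
The final sound of *oragak* is /k/, which is a voiceless consonant, so the suffix is -ovo, giving *oragakovo*.

oragakovo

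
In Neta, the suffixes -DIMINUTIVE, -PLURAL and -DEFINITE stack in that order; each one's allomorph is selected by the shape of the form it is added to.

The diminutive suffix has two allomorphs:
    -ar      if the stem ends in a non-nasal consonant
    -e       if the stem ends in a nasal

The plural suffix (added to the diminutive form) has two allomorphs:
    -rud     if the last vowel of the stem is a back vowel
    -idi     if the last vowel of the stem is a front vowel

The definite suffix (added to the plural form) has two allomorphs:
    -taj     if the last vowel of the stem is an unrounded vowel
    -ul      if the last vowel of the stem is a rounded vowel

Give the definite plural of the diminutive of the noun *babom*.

*babom*: final consonant = /m/, a nasal → -e → *babome*.
Since the last vowel of the diminutive form *babome* is /e/ (a front vowel), it takes -idi, giving *babomeidi*.
The last vowel of the plural form *babomeidi* is /i/, which is an unrounded vowel, so the definite suffix is -taj, giving *babomeiditaj*.

babomeiditaj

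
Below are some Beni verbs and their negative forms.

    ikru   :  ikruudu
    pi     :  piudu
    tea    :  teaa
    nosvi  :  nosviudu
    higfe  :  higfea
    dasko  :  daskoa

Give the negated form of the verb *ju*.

juudu

Looking at the last vowel of each stem: -udu when the last vowel of the stem is a high vowel (*ikru*, *pi*, *nosvi*); -a when the last vowel of the stem is a non-high vowel (*tea*, *higfe*, *dasko*).
*ju* — last vowel /u/ (a high vowel) → -udu → *juudu*.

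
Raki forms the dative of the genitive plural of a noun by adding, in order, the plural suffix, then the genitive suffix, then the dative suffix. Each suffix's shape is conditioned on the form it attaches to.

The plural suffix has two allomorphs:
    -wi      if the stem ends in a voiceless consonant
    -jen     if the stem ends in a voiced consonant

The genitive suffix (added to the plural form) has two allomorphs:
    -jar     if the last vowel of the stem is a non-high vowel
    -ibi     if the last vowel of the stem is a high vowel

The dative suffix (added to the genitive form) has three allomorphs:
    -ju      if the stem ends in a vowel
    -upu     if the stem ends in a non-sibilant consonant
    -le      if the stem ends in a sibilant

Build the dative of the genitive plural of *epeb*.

Since the final consonant of *epeb* is /b/ (voiced), it takes -jen, giving *epebjen*.
The plural form *epebjen*: last vowel = /e/, a non-high vowel → -jar → *epebjenjar*.
The genitive form *epebjenjar* — final sound /r/ (a non-sibilant consonant) → -upu → *epebjenjarupu*.

epebjenjarupu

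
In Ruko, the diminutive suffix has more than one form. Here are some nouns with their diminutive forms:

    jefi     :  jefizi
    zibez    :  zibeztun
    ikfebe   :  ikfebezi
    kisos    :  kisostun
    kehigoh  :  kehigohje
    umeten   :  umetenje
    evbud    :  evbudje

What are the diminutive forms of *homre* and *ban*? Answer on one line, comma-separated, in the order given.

homrezi, banje

The alternation tracks the final sound of the stem — -tun when the stem ends in a sibilant (*zibez*, *kisos*); -je when the stem ends in a non-sibilant consonant (*kehigoh*, *umeten*, *evbud*); -zi when the stem ends in a vowel (*jefi*, *ikfebe*).
*homre*: final sound = /e/, a vowel → -zi → *homrezi*.
*ban* — final sound /n/ (a non-sibilant consonant) → -je → *banje*.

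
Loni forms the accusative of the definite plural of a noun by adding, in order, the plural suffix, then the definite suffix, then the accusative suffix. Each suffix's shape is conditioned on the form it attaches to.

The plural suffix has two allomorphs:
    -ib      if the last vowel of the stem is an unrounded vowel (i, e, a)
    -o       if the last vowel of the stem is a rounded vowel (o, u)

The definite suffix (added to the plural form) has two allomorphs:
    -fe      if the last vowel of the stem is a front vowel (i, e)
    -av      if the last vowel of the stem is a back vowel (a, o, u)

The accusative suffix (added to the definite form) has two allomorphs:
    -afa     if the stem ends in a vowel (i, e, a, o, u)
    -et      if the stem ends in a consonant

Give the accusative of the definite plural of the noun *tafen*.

tafenibfeafa

The last vowel of *tafen* is /e/, which is an unrounded vowel, so the plural suffix is -ib, giving *tafenib*.
The plural form *tafenib* — last vowel /i/ (a front vowel) → -fe → *tafenibfe*.
The definite form *tafenibfe*: final sound = /e/, a vowel → -afa → *tafenibfeafa*.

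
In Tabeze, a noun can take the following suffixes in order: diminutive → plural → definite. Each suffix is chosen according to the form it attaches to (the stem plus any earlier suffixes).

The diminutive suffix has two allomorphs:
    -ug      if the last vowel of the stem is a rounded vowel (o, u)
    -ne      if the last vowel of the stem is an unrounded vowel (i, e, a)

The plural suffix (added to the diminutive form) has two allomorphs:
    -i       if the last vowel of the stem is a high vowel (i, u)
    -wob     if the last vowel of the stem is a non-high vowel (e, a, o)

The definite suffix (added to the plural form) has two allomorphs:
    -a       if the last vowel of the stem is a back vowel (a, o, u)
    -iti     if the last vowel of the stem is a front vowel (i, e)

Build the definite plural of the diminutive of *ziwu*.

Since the last vowel of *ziwu* is /u/ (a rounded vowel), it takes -ug, giving *ziwuug*.
The diminutive form *ziwuug*: last vowel = /u/, a high vowel → -i → *ziwuugi*.
Since the last vowel of the plural form *ziwuugi* is /i/ (a front vowel), it takes -iti, giving *ziwuugiiti*.

ziwuugiiti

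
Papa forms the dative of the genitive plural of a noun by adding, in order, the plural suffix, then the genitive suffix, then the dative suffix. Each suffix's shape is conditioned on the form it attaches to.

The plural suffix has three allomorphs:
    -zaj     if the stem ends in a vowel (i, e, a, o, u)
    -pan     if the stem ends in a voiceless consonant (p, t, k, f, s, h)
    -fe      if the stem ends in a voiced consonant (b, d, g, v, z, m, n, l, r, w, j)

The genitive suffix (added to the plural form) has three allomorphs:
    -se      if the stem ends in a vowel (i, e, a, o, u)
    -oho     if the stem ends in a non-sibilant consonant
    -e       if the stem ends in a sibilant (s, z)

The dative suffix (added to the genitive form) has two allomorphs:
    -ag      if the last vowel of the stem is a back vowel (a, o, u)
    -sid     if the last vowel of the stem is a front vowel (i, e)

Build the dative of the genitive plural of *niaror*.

Since the final sound of *niaror* is /r/ (a voiced consonant), it takes -fe, giving *niarorfe*.
Since the final sound of the plural form *niarorfe* is /e/ (a vowel), it takes -se, giving *niarorfese*.
The genitive form *niarorfese*: last vowel = /e/, a front vowel → -sid → *niarorfesesid*.

niarorfesesid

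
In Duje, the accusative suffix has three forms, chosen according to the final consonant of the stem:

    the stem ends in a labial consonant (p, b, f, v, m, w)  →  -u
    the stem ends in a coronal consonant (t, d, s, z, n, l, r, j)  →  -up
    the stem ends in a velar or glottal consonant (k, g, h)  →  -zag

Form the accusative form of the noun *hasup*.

*hasup*: final consonant = /p/, labial → -u → *hasupu*.

hasupu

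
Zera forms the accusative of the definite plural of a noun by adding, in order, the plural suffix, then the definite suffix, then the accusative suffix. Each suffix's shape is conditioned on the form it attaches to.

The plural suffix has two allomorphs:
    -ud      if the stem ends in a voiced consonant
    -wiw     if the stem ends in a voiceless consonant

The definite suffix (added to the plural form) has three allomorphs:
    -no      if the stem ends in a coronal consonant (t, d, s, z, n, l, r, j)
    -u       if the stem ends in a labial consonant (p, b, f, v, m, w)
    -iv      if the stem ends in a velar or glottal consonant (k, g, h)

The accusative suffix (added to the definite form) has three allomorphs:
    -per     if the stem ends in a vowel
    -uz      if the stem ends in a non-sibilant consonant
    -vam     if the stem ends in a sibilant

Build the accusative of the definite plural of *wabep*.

*wabep* — final consonant /p/ (voiceless) → -wiw → *wabepwiw*.
Since the final consonant of the plural form *wabepwiw* is /w/ (labial), it takes -u, giving *wabepwiwu*.
The final sound of the definite form *wabepwiwu* is /u/, which is a vowel, so the accusative suffix is -per, giving *wabepwiwuper*.

wabepwiwuper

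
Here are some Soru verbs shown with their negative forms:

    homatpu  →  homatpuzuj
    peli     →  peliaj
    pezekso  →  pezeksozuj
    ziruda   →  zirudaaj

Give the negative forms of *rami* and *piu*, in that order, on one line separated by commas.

ramiaj, piuzuj

The suffix is conditioned by the last vowel: -zuj when the last vowel of the stem is a rounded vowel (*homatpu*, *pezekso*); -aj when the last vowel of the stem is an unrounded vowel (*peli*, *ziruda*).
*rami* — last vowel /i/ (an unrounded vowel) → -aj → *ramiaj*.
The last vowel of *piu* is /u/, which is a rounded vowel, so the suffix is -zuj, giving *piuzuj*.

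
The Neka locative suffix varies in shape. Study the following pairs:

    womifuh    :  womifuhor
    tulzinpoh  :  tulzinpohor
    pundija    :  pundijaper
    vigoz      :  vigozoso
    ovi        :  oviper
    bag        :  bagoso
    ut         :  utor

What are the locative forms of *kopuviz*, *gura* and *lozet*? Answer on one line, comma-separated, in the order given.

The alternation tracks the final sound of the stem — -or when the stem ends in a voiceless consonant (*womifuh*, *tulzinpoh*, *ut*); -oso when the stem ends in a voiced consonant (*vigoz*, *bag*); -per when the stem ends in a vowel (*pundija*, *ovi*).
*kopuviz*: final sound = /z/, a voiced consonant → -oso → *kopuvizoso*.
*gura*: final sound = /a/, a vowel → -per → *guraper*.
*lozet*: final sound = /t/, a voiceless consonant → -or → *lozetor*.

kopuvizoso, guraper, lozetor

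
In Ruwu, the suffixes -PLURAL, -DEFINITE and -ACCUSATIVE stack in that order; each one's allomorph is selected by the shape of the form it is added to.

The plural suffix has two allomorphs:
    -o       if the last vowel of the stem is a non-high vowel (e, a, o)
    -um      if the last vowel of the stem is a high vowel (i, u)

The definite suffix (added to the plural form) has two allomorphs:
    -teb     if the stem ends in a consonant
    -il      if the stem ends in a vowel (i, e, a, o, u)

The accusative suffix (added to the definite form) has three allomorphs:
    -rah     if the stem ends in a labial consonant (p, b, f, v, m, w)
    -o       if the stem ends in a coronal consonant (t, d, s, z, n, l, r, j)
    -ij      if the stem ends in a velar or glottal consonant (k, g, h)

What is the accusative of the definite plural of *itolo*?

Since the last vowel of *itolo* is /o/ (a non-high vowel), it takes -o, giving *itoloo*.
The final sound of the plural form *itoloo* is /o/, which is a vowel, so the definite suffix is -il, giving *itolooil*.
The definite form *itolooil* — final consonant /l/ (coronal) → -o → *itolooilo*.

itolooilo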